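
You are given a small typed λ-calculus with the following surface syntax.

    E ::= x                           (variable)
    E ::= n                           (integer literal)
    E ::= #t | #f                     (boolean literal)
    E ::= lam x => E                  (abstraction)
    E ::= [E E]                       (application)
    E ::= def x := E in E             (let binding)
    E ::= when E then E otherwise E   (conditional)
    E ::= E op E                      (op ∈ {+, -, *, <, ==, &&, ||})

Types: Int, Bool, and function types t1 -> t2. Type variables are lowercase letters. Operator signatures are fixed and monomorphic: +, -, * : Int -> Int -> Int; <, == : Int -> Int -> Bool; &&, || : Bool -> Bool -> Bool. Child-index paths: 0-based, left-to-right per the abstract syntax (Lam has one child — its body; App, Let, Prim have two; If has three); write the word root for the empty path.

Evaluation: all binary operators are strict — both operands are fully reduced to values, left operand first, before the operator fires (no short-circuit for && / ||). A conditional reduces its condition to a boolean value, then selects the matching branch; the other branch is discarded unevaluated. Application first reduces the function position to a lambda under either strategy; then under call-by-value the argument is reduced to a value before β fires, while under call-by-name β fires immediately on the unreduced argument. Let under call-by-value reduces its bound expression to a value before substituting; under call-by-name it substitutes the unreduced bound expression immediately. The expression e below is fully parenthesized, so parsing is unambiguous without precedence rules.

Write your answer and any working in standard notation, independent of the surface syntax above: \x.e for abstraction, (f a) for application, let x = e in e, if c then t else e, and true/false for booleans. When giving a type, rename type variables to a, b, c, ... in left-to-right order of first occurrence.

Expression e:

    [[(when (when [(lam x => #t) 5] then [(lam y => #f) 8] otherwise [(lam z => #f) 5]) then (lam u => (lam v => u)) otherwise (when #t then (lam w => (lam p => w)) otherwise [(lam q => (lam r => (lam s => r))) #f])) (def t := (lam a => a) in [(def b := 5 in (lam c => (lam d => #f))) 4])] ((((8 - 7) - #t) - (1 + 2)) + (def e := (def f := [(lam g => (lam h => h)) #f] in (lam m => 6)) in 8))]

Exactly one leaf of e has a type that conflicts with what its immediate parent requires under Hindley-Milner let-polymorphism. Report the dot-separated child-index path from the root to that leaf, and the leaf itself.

Trace:
\x._ : a -> Bool
  unify a -> Bool ~ Int -> b
  unify a ~ Int
  unify Bool ~ b
_ _ : Bool
  unify Bool ~ Bool
\y._ : c -> Bool
  unify c -> Bool ~ Int -> d
  unify c ~ Int
  unify Bool ~ d
_ _ : Bool
\z._ : e -> Bool
  unify e -> Bool ~ Int -> f
  unify e ~ Int
  unify Bool ~ f
_ _ : Bool
  unify Bool ~ Bool
  unify Bool ~ Bool
u : g
\v._ : h -> g
\u._ : g -> h -> g
  unify Bool ~ Bool
w : i
\p._ : j -> i
\w._ : i -> j -> i
r : l
\s._ : m -> l
\r._ : l -> m -> l
\q._ : k -> l -> m -> l
  unify k -> l -> m -> l ~ Bool -> n
  unify k ~ Bool
  unify l -> m -> l ~ n
_ _ : l -> m -> l
  unify i -> j -> i ~ l -> m -> l
  unify i ~ l
  unify j -> l ~ m -> l
  unify j ~ m
  unify l ~ l
  unify g -> h -> g ~ l -> m -> l
  unify g ~ l
  unify h -> l ~ m -> l
  unify h ~ m
  unify l ~ l
a : o
\a._ : o -> o
let t : forall. o -> o
let b : Int
\d._ : q -> Bool
\c._ : p -> q -> Bool
  unify p -> q -> Bool ~ Int -> r
  unify p ~ Int
  unify q -> Bool ~ r
_ _ : q -> Bool
  unify l -> m -> l ~ (q -> Bool) -> s
  unify l ~ q -> Bool
  unify m -> q -> Bool ~ s
_ _ : m -> q -> Bool
  unify Int ~ Int
  unify Int ~ Int
  unify Int ~ Int
  unify Bool ~ Int
  FAIL: mismatch Bool ~ Int

Answer: 1.0.0.1 : true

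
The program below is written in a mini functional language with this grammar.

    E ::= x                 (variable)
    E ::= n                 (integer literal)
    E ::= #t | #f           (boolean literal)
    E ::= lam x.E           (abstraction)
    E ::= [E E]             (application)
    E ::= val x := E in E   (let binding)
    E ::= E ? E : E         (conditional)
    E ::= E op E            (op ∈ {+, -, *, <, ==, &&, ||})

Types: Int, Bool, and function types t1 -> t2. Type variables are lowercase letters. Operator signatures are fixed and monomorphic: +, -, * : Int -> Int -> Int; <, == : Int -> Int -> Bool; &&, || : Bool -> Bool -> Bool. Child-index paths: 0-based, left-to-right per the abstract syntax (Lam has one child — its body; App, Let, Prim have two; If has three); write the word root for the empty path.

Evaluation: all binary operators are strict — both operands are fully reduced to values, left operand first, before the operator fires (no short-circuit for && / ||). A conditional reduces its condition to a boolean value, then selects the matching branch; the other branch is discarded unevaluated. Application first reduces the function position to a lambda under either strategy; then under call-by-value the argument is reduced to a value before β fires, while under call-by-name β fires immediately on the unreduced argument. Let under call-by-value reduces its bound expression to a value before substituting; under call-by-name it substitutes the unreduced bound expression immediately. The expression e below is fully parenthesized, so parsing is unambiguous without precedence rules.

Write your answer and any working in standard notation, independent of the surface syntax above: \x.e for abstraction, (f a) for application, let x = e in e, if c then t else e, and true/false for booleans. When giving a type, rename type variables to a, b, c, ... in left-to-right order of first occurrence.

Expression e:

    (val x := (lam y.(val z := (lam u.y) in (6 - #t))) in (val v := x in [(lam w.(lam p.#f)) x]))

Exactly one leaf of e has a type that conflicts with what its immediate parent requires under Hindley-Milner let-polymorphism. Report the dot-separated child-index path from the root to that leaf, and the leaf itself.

Answer: 0.0.1.1 : true

Working:
y : a
\u._ : b -> a
let z : forall. b -> a
  unify Int ~ Int
  unify Bool ~ Int
  FAIL: mismatch Bool ~ Int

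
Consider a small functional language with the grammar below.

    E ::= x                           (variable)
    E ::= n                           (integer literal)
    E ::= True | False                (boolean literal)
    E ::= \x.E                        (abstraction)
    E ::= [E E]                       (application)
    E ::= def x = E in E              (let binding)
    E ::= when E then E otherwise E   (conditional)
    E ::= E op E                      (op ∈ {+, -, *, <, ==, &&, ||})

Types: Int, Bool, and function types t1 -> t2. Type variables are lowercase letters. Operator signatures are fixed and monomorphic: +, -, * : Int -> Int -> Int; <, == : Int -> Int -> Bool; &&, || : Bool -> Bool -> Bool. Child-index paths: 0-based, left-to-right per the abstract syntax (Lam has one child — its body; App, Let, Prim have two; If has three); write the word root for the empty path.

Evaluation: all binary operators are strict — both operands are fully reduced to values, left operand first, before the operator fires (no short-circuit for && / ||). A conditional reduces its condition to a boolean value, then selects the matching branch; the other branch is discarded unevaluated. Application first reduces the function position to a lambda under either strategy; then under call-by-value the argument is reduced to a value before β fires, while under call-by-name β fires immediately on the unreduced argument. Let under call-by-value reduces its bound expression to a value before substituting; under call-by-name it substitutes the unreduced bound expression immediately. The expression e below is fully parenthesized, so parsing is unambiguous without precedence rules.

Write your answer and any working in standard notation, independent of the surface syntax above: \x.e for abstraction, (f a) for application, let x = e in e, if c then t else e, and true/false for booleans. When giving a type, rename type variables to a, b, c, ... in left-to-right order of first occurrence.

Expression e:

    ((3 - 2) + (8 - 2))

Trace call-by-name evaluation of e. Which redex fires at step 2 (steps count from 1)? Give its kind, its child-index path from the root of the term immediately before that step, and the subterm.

Trace:
step 0: ((3 - 2) + (8 - 2))
step 1: [delta@0] (1 + (8 - 2))
step 2: [delta@1] (1 + 6)

Answer: delta at 1 : (8 - 2)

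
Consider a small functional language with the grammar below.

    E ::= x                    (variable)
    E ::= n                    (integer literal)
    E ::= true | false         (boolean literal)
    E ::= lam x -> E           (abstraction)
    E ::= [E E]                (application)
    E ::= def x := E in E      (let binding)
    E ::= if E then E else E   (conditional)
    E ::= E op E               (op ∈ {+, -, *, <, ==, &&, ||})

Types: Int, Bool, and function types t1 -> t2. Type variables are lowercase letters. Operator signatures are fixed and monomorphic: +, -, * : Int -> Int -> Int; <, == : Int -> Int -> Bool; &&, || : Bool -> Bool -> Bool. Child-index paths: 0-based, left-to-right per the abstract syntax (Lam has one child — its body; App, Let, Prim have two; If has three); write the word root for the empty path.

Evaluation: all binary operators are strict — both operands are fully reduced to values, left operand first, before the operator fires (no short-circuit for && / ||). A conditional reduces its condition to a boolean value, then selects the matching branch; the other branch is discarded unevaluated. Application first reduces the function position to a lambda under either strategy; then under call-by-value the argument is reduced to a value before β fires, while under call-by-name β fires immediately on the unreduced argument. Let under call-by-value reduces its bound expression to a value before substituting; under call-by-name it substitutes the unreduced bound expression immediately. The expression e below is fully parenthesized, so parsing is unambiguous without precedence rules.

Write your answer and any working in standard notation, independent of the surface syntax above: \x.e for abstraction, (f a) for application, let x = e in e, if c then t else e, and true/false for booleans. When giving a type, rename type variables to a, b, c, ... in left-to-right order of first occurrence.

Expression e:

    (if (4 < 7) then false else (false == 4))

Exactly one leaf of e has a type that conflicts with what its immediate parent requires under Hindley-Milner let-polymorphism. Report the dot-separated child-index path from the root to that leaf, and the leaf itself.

Trace:
  unify Int ~ Int
  unify Int ~ Int
  unify Bool ~ Bool
  unify Bool ~ Int
  FAIL: mismatch Bool ~ Int

Answer: 2.0 : false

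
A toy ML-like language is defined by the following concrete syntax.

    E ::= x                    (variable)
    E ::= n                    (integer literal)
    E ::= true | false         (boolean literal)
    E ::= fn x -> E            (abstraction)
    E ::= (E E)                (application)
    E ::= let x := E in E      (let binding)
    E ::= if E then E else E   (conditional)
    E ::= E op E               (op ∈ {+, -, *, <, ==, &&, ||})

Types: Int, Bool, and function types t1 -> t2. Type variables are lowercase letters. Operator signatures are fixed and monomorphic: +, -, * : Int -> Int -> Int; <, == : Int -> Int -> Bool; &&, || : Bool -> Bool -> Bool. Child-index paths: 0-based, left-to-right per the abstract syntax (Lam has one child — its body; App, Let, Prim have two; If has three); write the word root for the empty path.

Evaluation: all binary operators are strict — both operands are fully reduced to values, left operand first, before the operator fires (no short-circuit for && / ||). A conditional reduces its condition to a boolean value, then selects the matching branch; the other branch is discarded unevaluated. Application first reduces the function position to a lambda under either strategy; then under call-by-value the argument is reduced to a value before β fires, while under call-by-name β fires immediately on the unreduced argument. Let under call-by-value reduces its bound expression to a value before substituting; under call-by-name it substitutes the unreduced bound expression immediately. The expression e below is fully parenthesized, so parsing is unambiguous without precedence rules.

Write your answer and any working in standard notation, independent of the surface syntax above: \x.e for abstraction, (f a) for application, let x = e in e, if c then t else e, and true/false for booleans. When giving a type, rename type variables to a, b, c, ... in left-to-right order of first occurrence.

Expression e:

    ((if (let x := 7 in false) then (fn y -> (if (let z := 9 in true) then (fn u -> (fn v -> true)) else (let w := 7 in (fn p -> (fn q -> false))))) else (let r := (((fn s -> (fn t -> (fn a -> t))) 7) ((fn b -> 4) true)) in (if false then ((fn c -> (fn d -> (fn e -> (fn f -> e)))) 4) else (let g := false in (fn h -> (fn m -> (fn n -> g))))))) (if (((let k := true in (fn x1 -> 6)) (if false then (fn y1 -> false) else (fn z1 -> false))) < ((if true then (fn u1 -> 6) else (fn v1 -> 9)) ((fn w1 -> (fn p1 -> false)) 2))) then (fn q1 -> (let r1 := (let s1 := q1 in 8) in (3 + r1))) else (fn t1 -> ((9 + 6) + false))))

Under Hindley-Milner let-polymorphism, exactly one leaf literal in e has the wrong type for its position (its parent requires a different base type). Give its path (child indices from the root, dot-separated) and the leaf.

Answer: 1.2.0.1 : false

Derivation:
let x : Int
  unify Bool ~ Bool
let z : Int
  unify Bool ~ Bool
\v._ : c -> Bool
\u._ : b -> c -> Bool
let w : Int
\q._ : e -> Bool
\p._ : d -> e -> Bool
  unify b -> c -> Bool ~ d -> e -> Bool
  unify b ~ d
  unify c -> Bool ~ e -> Bool
  unify c ~ e
  unify Bool ~ Bool
\y._ : a -> d -> e -> Bool
t : g
\a._ : h -> g
\t._ : g -> h -> g
\s._ : f -> g -> h -> g
  unify f -> g -> h -> g ~ Int -> i
  unify f ~ Int
  unify g -> h -> g ~ i
_ _ : g -> h -> g
\b._ : j -> Int
  unify j -> Int ~ Bool -> k
  unify j ~ Bool
  unify Int ~ k
_ _ : Int
  unify g -> h -> g ~ Int -> l
  unify g ~ Int
  unify h -> Int ~ l
_ _ : h -> Int
let r : forall. h -> Int
  unify Bool ~ Bool
e : o
\f._ : p -> o
\e._ : o -> p -> o
\d._ : n -> o -> p -> o
\c._ : m -> n -> o -> p -> o
  unify m -> n -> o -> p -> o ~ Int -> q
  unify m ~ Int
  unify n -> o -> p -> o ~ q
_ _ : n -> o -> p -> o
let g : Bool
g : Bool
\n._ : t -> Bool
\m._ : s -> t -> Bool
\h._ : r -> s -> t -> Bool
  unify n -> o -> p -> o ~ r -> s -> t -> Bool
  unify n ~ r
  unify o -> p -> o ~ s -> t -> Bool
  unify o ~ s
  unify p -> s ~ t -> Bool
  unify p ~ t
  unify s ~ Bool
  unify a -> d -> e -> Bool ~ r -> Bool -> t -> Bool
  unify a ~ r
  unify d -> e -> Bool ~ Bool -> t -> Bool
  unify d ~ Bool
  unify e -> Bool ~ t -> Bool
  unify e ~ t
  unify Bool ~ Bool
let k : Bool
\x1._ : u -> Int
  unify Bool ~ Bool
\y1._ : v -> Bool
\z1._ : w -> Bool
  unify v -> Bool ~ w -> Bool
  unify v ~ w
  unify Bool ~ Bool
  unify u -> Int ~ (w -> Bool) -> x
  unify u ~ w -> Bool
  unify Int ~ x
_ _ : Int
  unify Int ~ Int
  unify Bool ~ Bool
\u1._ : y -> Int
\v1._ : z -> Int
  unify y -> Int ~ z -> Int
  unify y ~ z
  unify Int ~ Int
\p1._ : t27 -> Bool
\w1._ : t26 -> t27 -> Bool
  unify t26 -> t27 -> Bool ~ Int -> t28
  unify t26 ~ Int
  unify t27 -> Bool ~ t28
_ _ : t27 -> Bool
  unify z -> Int ~ (t27 -> Bool) -> t29
  unify z ~ t27 -> Bool
  unify Int ~ t29
_ _ : Int
  unify Int ~ Int
  unify Bool ~ Bool
q1 : t30
let s1 : t30
let r1 : Int
  unify Int ~ Int
r1 : Int
  unify Int ~ Int
\q1._ : t30 -> Int
  unify Int ~ Int
  unify Int ~ Int
  unify Int ~ Int
  unify Bool ~ Int
  FAIL: mismatch Bool ~ Int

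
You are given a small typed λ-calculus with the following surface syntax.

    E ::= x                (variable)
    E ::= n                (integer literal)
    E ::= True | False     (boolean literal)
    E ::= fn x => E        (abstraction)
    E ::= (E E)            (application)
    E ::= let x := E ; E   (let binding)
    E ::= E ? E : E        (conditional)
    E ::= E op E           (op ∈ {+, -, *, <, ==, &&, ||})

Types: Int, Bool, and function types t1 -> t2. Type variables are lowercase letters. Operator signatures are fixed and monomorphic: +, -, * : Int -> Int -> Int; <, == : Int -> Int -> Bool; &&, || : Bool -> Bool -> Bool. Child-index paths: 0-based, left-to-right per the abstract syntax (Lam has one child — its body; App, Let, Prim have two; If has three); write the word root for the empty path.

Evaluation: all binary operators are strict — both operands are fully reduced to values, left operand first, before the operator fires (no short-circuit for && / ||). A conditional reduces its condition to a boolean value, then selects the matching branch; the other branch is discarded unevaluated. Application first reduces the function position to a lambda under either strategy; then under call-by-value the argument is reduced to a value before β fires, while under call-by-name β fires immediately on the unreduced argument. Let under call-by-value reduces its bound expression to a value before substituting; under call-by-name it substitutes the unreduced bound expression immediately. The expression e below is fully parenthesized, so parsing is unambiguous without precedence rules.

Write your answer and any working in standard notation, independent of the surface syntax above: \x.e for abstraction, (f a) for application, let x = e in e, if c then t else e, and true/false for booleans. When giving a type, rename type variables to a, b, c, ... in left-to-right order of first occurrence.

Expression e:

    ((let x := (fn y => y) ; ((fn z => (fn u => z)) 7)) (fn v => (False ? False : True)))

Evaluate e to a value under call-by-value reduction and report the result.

Answer: 7

Trace:
step 0: ((let x = (\y.y) in ((\z.(\u.z)) 7)) (\v.(if false then false else true)))
step 1: [let@0] (((\z.(\u.z)) 7) (\v.(if false then false else true)))
step 2: [beta@0] ((\u.7) (\v.(if false then false else true)))
step 3: [beta@root] 7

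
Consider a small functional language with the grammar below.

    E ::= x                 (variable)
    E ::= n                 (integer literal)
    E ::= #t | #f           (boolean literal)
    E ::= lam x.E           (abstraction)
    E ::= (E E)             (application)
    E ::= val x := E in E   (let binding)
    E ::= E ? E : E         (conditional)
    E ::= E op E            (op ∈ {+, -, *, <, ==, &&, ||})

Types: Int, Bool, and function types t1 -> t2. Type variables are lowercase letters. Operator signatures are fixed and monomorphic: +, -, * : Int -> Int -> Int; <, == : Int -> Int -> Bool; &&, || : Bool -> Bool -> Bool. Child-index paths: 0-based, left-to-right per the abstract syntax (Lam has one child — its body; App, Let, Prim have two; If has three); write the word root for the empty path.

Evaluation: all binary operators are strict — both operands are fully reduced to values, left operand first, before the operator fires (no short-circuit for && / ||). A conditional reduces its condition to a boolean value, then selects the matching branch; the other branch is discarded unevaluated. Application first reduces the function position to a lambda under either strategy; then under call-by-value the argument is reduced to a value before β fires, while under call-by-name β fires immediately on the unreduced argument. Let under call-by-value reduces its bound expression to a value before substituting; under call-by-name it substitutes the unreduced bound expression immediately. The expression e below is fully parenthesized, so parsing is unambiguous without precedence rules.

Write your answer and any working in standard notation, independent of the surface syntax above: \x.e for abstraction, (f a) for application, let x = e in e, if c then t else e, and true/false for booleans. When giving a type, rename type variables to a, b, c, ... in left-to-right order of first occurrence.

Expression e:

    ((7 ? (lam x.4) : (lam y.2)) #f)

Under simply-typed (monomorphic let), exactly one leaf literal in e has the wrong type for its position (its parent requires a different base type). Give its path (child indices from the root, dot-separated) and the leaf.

Answer: 0.0 : 7

Trace:
  unify Int ~ Bool
  FAIL: mismatch Int ~ Bool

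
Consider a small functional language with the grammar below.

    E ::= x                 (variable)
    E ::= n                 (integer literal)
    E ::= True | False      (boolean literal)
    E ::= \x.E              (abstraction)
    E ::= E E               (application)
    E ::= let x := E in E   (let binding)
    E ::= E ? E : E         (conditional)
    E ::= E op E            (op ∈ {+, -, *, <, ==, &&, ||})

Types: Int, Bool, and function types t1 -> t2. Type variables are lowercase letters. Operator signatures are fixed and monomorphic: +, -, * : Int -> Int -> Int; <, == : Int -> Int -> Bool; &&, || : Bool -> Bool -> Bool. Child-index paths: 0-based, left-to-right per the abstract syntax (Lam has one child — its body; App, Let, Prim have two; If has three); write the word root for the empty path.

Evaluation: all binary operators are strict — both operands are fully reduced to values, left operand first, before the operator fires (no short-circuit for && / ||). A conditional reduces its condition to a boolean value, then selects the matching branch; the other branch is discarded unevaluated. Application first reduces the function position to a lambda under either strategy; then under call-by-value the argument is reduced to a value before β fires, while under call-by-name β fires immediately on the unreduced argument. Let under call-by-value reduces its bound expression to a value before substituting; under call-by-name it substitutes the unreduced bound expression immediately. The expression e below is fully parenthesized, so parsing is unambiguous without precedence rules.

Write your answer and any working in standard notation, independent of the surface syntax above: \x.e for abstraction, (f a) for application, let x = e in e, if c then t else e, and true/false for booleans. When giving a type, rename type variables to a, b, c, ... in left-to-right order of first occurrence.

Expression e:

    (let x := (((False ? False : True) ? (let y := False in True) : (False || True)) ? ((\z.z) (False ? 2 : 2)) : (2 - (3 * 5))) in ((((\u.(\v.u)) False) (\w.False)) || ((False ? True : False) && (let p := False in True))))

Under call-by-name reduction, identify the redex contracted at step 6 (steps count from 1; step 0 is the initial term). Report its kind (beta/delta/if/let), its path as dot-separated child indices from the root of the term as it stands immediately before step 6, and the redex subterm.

Derivation:
step 0: (let x = (if (if (if false then false else true) then (let y = false in true) else (false || true)) then ((\z.z) (if false then 2 else 2)) else (2 - (3 * 5))) in ((((\u.(\v.u)) false) (\w.false)) || ((if false then true else false) && (let p = false in true))))
step 1: [let@root] ((((\u.(\v.u)) false) (\w.false)) || ((if false then true else false) && (let p = false in true)))
step 2: [beta@0.0] (((\v.false) (\w.false)) || ((if false then true else false) && (let p = false in true)))
step 3: [beta@0] (false || ((if false then true else false) && (let p = false in true)))
step 4: [if@1.0] (false || (false && (let p = false in true)))
step 5: [let@1.1] (false || (false && true))
step 6: [delta@1] (false || false)

Answer: delta at 1 : (false && true)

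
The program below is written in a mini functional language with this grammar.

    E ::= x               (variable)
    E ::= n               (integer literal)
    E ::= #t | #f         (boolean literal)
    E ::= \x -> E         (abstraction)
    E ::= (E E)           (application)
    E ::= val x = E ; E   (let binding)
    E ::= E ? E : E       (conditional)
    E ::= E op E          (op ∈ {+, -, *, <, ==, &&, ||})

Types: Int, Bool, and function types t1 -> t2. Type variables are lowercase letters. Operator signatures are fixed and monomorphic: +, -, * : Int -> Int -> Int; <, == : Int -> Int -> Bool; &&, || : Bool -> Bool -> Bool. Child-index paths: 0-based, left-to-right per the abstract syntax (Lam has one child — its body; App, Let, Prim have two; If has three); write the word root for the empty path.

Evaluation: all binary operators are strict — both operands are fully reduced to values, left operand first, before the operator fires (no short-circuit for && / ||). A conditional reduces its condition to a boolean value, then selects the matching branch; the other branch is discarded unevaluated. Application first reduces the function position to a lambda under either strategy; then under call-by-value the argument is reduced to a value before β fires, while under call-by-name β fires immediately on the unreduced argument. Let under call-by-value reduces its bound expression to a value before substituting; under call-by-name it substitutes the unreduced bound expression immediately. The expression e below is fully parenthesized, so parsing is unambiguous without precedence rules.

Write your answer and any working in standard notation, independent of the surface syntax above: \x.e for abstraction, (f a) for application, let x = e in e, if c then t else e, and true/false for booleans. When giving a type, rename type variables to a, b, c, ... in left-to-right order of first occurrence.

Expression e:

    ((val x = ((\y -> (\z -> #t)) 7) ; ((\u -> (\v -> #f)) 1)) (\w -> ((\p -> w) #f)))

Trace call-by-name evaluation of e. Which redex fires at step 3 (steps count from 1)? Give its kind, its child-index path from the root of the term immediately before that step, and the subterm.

Trace:
step 0: ((let x = ((\y.(\z.true)) 7) in ((\u.(\v.false)) 1)) (\w.((\p.w) false)))
step 1: [let@0] (((\u.(\v.false)) 1) (\w.((\p.w) false)))
step 2: [beta@0] ((\v.false) (\w.((\p.w) false)))
step 3: [beta@root] false

Answer: beta at root : ((\v.false) (\w.((\p.w) false)))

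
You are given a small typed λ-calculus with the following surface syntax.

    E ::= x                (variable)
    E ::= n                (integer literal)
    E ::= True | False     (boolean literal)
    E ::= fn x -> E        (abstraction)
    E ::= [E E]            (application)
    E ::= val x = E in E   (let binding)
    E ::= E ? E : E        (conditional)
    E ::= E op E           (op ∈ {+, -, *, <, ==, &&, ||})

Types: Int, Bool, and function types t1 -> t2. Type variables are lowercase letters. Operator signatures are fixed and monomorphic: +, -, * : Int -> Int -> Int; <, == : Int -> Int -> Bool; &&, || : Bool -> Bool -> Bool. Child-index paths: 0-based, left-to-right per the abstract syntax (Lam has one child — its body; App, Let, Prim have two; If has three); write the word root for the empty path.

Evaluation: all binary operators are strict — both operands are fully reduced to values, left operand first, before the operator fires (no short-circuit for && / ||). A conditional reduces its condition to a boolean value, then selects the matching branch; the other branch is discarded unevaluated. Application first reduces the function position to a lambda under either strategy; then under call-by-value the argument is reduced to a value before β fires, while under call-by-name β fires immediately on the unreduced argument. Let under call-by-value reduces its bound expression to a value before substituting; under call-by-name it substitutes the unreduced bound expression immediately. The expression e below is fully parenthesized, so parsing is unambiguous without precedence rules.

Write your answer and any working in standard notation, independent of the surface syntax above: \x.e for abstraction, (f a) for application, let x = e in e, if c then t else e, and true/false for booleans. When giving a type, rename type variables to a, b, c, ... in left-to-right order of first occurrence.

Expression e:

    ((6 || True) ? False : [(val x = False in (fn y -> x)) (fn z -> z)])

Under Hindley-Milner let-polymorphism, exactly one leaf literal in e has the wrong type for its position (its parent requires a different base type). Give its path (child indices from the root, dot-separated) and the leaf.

Derivation:
  unify Int ~ Bool
  FAIL: mismatch Int ~ Bool

Answer: 0.0 : 6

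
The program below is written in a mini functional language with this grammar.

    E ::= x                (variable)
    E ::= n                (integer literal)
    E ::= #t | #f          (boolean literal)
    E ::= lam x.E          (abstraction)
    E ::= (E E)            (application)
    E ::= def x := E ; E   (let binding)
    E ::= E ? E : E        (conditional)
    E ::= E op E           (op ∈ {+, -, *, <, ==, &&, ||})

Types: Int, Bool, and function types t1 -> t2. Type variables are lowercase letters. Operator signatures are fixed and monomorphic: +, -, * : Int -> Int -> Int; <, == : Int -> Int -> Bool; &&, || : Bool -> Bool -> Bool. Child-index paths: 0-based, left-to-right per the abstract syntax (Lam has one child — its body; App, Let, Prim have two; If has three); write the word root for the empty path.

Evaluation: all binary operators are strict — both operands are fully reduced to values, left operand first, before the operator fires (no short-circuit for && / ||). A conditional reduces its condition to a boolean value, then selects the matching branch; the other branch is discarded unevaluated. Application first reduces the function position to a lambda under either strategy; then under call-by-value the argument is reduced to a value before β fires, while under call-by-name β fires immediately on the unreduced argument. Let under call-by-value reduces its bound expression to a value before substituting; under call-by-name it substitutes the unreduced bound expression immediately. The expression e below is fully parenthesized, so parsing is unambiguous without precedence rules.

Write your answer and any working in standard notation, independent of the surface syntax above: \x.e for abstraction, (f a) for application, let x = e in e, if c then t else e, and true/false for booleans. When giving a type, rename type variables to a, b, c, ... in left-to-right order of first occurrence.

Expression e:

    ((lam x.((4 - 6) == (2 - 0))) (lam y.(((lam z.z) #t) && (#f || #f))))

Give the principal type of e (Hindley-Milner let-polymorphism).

Answer: Bool

Trace:
  unify Int ~ Int
  unify Int ~ Int
  unify Int ~ Int
  unify Int ~ Int
  unify Int ~ Int
  unify Int ~ Int
\x._ : a -> Bool
z : c
\z._ : c -> c
  unify c -> c ~ Bool -> d
  unify c ~ Bool
  unify Bool ~ d
_ _ : Bool
  unify Bool ~ Bool
  unify Bool ~ Bool
  unify Bool ~ Bool
  unify Bool ~ Bool
\y._ : b -> Bool
  unify a -> Bool ~ (b -> Bool) -> e
  unify a ~ b -> Bool
  unify Bool ~ e
_ _ : Bool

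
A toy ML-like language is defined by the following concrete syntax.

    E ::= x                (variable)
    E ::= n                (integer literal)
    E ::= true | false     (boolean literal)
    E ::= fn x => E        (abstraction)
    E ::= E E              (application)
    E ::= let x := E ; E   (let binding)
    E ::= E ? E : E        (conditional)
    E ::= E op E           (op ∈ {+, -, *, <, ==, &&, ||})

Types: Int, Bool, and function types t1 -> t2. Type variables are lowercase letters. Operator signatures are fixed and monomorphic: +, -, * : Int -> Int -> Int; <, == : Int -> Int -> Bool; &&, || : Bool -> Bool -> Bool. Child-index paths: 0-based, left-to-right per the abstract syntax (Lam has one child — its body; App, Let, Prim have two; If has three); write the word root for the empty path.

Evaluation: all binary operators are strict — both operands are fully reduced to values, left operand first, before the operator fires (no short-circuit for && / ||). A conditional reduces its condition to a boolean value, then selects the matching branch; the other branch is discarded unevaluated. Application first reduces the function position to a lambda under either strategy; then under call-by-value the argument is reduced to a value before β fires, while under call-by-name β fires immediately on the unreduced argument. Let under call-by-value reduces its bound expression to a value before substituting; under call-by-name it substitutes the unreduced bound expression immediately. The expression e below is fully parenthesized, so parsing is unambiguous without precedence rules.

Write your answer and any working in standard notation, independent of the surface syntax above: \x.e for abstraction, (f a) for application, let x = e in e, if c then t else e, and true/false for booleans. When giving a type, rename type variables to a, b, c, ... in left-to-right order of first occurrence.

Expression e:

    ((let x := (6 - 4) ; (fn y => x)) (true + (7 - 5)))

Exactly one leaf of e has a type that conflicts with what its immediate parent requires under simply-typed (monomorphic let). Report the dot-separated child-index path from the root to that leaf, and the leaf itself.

Derivation:
  unify Int ~ Int
  unify Int ~ Int
let x : Int
x : Int
\y._ : a -> Int
  unify Bool ~ Int
  FAIL: mismatch Bool ~ Int

Answer: 1.0 : true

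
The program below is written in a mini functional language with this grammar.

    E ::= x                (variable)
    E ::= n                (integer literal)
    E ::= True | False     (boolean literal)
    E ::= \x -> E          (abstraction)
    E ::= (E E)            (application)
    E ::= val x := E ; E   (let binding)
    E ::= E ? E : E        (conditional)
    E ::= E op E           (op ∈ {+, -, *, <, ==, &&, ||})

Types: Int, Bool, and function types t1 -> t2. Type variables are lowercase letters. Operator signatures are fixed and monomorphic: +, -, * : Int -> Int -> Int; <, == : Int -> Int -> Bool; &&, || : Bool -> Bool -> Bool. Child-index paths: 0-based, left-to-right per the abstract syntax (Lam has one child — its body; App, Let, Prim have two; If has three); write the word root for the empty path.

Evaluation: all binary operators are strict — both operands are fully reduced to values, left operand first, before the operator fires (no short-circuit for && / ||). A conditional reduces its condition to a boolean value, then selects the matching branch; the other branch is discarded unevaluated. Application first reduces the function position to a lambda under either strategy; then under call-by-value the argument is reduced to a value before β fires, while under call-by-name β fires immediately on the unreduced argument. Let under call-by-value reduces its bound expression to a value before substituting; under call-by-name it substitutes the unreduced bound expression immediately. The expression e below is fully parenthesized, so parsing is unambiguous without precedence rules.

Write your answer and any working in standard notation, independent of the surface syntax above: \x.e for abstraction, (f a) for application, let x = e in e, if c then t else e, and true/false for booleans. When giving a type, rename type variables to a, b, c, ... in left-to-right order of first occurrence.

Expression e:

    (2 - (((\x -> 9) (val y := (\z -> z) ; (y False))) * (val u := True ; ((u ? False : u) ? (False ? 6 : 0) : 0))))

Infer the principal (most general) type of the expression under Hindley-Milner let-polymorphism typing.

Answer: Int

Derivation:
  unify Int ~ Int
\x._ : a -> Int
z : b
\z._ : b -> b
let y : forall. b -> b
y : c -> c
  unify c -> c ~ Bool -> d
  unify c ~ Bool
  unify Bool ~ d
_ _ : Bool
  unify a -> Int ~ Bool -> e
  unify a ~ Bool
  unify Int ~ e
_ _ : Int
  unify Int ~ Int
let u : Bool
u : Bool
  unify Bool ~ Bool
u : Bool
  unify Bool ~ Bool
  unify Bool ~ Bool
  unify Bool ~ Bool
  unify Int ~ Int
  unify Int ~ Int
  unify Int ~ Int
  unify Int ~ Int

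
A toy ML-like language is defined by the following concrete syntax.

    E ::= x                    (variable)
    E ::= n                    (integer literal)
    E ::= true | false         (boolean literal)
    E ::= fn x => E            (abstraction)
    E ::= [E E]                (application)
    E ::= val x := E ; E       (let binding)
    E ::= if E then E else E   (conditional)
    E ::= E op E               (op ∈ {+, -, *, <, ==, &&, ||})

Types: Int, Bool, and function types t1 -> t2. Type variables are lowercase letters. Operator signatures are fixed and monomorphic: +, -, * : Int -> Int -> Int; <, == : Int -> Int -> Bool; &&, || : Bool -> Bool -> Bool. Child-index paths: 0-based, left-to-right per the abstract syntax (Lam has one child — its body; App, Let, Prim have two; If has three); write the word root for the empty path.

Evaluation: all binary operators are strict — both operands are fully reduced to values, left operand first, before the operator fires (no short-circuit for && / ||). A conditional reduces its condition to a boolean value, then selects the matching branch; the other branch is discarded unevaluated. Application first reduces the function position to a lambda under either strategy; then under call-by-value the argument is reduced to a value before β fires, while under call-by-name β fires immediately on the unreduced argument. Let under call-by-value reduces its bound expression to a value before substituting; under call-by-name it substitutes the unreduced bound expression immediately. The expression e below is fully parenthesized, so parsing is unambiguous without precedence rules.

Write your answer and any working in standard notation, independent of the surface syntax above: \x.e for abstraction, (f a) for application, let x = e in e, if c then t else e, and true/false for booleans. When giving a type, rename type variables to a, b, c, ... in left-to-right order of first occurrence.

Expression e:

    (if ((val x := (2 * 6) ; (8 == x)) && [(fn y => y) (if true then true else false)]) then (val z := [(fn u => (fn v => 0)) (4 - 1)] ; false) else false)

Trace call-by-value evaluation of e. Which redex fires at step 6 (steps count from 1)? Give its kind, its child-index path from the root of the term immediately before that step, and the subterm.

Working:
step 0: (if ((let x = (2 * 6) in (8 == x)) && ((\y.y) (if true then true else false))) then (let z = ((\u.(\v.0)) (4 - 1)) in false) else false)
step 1: [delta@0.0.0] (if ((let x = 12 in (8 == x)) && ((\y.y) (if true then true else false))) then (let z = ((\u.(\v.0)) (4 - 1)) in false) else false)
step 2: [let@0.0] (if ((8 == 12) && ((\y.y) (if true then true else false))) then (let z = ((\u.(\v.0)) (4 - 1)) in false) else false)
step 3: [delta@0.0] (if (false && ((\y.y) (if true then true else false))) then (let z = ((\u.(\v.0)) (4 - 1)) in false) else false)
step 4: [if@0.1.1] (if (false && ((\y.y) true)) then (let z = ((\u.(\v.0)) (4 - 1)) in false) else false)
step 5: [beta@0.1] (if (false && true) then (let z = ((\u.(\v.0)) (4 - 1)) in false) else false)
step 6: [delta@0] (if false then (let z = ((\u.(\v.0)) (4 - 1)) in false) else false)

Answer: delta at 0 : (false && true)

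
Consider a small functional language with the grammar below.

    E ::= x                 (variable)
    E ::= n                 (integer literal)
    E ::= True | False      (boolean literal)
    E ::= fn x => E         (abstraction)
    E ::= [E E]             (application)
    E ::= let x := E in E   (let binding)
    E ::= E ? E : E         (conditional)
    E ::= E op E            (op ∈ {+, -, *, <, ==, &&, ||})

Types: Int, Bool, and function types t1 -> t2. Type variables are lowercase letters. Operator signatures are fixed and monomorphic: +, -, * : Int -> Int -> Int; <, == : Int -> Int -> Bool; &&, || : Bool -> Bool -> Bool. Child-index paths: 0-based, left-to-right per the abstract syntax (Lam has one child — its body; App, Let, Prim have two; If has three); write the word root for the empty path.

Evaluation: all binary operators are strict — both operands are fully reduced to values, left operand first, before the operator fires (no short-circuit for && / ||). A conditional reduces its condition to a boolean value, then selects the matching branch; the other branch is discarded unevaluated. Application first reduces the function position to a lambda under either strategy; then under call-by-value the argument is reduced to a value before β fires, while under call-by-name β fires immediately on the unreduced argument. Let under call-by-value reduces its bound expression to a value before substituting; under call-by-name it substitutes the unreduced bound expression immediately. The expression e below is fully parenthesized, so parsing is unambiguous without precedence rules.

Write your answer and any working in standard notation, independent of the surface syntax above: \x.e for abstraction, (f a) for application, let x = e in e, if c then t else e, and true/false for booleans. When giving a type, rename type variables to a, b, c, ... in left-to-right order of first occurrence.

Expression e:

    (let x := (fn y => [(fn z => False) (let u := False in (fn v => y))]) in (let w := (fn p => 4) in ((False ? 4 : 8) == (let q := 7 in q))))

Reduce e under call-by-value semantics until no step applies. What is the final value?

Answer: false

Derivation:
step 0: (let x = (\y.((\z.false) (let u = false in (\v.y)))) in (let w = (\p.4) in ((if false then 4 else 8) == (let q = 7 in q))))
step 1: [let@root] (let w = (\p.4) in ((if false then 4 else 8) == (let q = 7 in q)))
step 2: [let@root] ((if false then 4 else 8) == (let q = 7 in q))
step 3: [if@0] (8 == (let q = 7 in q))
step 4: [let@1] (8 == 7)
step 5: [delta@root] false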